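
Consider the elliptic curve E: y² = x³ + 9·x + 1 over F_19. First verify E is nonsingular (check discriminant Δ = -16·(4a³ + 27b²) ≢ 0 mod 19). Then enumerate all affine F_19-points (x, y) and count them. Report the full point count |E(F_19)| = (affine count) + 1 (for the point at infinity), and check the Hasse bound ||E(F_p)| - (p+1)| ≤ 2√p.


Affine points = {(0, 1), (0, 18), (1, 7), (1, 12), (3, 6), (3, 13), (4, 5), (4, 14), (5, 0), (6, 9), (6, 10), (11, 5), (11, 14), (13, 4), (13, 15), (16, 2), (16, 17)}; affine count = 17; |E(F_19)| = 18.

Discriminant check: Δ ∝ 4a³ + 27b² = 4·9³ + 27·1² = 4·729 + 27·1 ≡ 17 (mod 19). Nonzero ⇒ E is nonsingular.
For each x ∈ F_19, compute rhs = x³ + 9·x + 1 mod 19, then count y ∈ F_19 with y² ≡ rhs.
  x = 0: rhs = 1, matching y values: 1, 18 (2 points).
  x = 1: rhs = 11, matching y values: 7, 12 (2 points).
  x = 2: rhs = 8, matching y values: none (0 points).
  x = 3: rhs = 17, matching y values: 6, 13 (2 points).
  x = 4: rhs = 6, matching y values: 5, 14 (2 points).
  x = 5: rhs = 0, matching y values: 0 (1 points).
  x = 6: rhs = 5, matching y values: 9, 10 (2 points).
  x = 7: rhs = 8, matching y values: none (0 points).
  x = 8: rhs = 15, matching y values: none (0 points).
  x = 9: rhs = 13, matching y values: none (0 points).
  x = 10: rhs = 8, matching y values: none (0 points).
  x = 11: rhs = 6, matching y values: 5, 14 (2 points).
  x = 12: rhs = 13, matching y values: none (0 points).
  x = 13: rhs = 16, matching y values: 4, 15 (2 points).
  x = 14: rhs = 2, matching y values: none (0 points).
  x = 15: rhs = 15, matching y values: none (0 points).
  x = 16: rhs = 4, matching y values: 2, 17 (2 points).
  x = 17: rhs = 13, matching y values: none (0 points).
  x = 18: rhs = 10, matching y values: none (0 points).
Total affine count: 17.
Full point count |E(F_19)| = 17 + 1 = 18.
Hasse bound: |18 − (19+1)| = |-2| = 2 ≤ 2√19 ≈ 8.7178 ✓.


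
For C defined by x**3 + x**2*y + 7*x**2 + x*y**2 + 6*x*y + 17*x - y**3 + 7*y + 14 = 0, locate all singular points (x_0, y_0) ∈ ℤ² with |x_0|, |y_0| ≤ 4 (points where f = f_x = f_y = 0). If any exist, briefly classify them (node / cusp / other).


Singular points: {(-2, -1)}; classification: cusp.

Compute partial derivatives:
  f_x = 3*x**2 + 2*x*y + 14*x + y**2 + 6*y + 17.
  f_y = x**2 + 2*x*y + 6*x - 3*y**2 + 7.
Scan x_0 ∈ {−4, ..., 4}. For each x_0, f_y(x_0, y) is a polynomial in y; find its integer roots y ∈ {−4, ..., 4}, then test f_x and f at those candidates.
  x = -4: f_y(-4, y) = -3*y**2 - 8*y - 1; no integer root y with |y| ≤ 4.
  x = -3: f_y(-3, y) = -3*y**2 - 6*y - 2; no integer root y with |y| ≤ 4.
  x = -2: f_y(-2, y) = -3*y**2 - 4*y - 1; vanishes at y ∈ {-1}. (-2, -1): f_x = 0, f = 0 — SINGULAR.
  x = -1: f_y(-1, y) = -3*y**2 - 2*y + 2; no integer root y with |y| ≤ 4.
  x = 0: f_y(0, y) = 7 - 3*y**2; no integer root y with |y| ≤ 4.
  x = 1: f_y(1, y) = -3*y**2 + 2*y + 14; no integer root y with |y| ≤ 4.
  x = 2: f_y(2, y) = -3*y**2 + 4*y + 23; no integer root y with |y| ≤ 4.
  x = 3: f_y(3, y) = -3*y**2 + 6*y + 34; no integer root y with |y| ≤ 4.
  x = 4: f_y(4, y) = -3*y**2 + 8*y + 47; no integer root y with |y| ≤ 4.
Only singular point on the grid: (-2, -1).
Classify: substitute x = -2 + u, y = -1 + v and expand: f = u**3 + u**2*v + u*v**2 - v**3 + v**2.
No constant or linear terms (consistent with a singular point). Quadratic part: v**2. Cubic part: u**3 + u**2*v + u*v**2 - v**3.
The quadratic part v**2 is a perfect square, so there is a single (double) tangent line v = 0, i.e. y = -1. Restricting the cubic part to that line (v = 0) leaves u**3 ≠ 0, so f is not divisible by v and the branch is v² ≈ -u**3 to lowest order — this is a cusp.
Classification: cusp.


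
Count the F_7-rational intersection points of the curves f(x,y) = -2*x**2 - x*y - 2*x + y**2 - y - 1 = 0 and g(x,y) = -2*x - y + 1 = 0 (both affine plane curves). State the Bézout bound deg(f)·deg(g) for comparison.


Common zeros: ∅; count = 0; Bézout bound = 2.

deg(f) = 2, deg(g) = 1, so Bézout bound = 2.
Scan x ∈ F_7. For each x, list the y ∈ F_7 with f(x, y) ≡ 0 and those with g(x, y) ≡ 0 (mod 7); the common zeros in that column are the intersection.
  x = 0: f ≡ 0 at y ∈ ∅; g ≡ 0 at y ∈ {1}; common: ∅.
  x = 1: f ≡ 0 at y ∈ ∅; g ≡ 0 at y ∈ {6}; common: ∅.
  x = 2: f ≡ 0 at y ∈ ∅; g ≡ 0 at y ∈ {4}; common: ∅.
  x = 3: f ≡ 0 at y ∈ {1, 3}; g ≡ 0 at y ∈ {2}; common: ∅.
  x = 4: f ≡ 0 at y ∈ {6}; g ≡ 0 at y ∈ {0}; common: ∅.
  x = 5: f ≡ 0 at y ∈ {3}; g ≡ 0 at y ∈ {5}; common: ∅.
  x = 6: f ≡ 0 at y ∈ {1, 6}; g ≡ 0 at y ∈ {3}; common: ∅.
Collecting: common zeros = ∅, so the count is 0.
Comparison with the Bézout bound: 0 ≤ 2 = deg(f)·deg(g), as expected for curves with no common component (the affine F_7-count falls short of the bound because intersections may lie at infinity, over extension fields, or carry multiplicity).


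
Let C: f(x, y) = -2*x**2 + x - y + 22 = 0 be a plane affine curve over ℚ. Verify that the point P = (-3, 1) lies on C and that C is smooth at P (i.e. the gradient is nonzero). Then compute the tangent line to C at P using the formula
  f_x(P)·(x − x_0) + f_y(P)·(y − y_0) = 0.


Tangent line at P: 13*x - y + 40 = 0.

Step 1: f(-3, 1) = 0, so P lies on C.
Step 2: partial derivatives
  f_x(x, y) = 1 - 4*x, f_y(x, y) = -1.
  f_x(P) = 13, f_y(P) = -1 (gradient nonzero, so P is smooth).
Step 3: tangent line at P: 13·(x − -3) + -1·(y − 1) = 0.
Expanding: 13*x - y + 40 = 0.


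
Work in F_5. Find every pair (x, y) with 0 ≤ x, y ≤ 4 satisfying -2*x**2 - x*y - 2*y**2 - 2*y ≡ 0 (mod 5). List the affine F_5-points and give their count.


Affine F_5-points: {(0, 0), (0, 4), (3, 1), (3, 4), (4, 1)}; count = 5.

For each of the 25 pairs (x, y) ∈ F_5², evaluate f(x, y) mod 5. Record the zeros.
  x = 0: [0↦0, 1↦1, 2↦3, 3↦1, 4↦0]  zeros at y ∈ {0, 4}
  x = 1: [0↦3, 1↦3, 2↦4, 3↦1, 4↦4]  zeros at y ∈ ∅
  x = 2: [0↦2, 1↦1, 2↦1, 3↦2, 4↦4]  zeros at y ∈ ∅
  x = 3: [0↦2, 1↦0, 2↦4, 3↦4, 4↦0]  zeros at y ∈ {1, 4}
  x = 4: [0↦3, 1↦0, 2↦3, 3↦2, 4↦2]  zeros at y ∈ {1}
Collecting zeros: affine points = {(0, 0), (0, 4), (3, 1), (3, 4), (4, 1)}.
Total count |C(F_5)_aff| = 5.


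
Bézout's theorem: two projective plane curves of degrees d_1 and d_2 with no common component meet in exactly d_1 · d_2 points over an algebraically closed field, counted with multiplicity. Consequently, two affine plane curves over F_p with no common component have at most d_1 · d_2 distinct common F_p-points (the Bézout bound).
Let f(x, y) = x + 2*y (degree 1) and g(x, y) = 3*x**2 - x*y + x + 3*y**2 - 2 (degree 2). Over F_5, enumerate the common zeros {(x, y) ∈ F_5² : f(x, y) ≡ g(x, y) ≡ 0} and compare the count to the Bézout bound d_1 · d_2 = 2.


Common zeros: {(4, 3)}; count = 1; Bézout bound = 2.

deg(f) = 1, deg(g) = 2, so Bézout bound = 2.
Scan x ∈ F_5. For each x, list the y ∈ F_5 with f(x, y) ≡ 0 and those with g(x, y) ≡ 0 (mod 5); the common zeros in that column are the intersection.
  x = 0: f ≡ 0 at y ∈ {0}; g ≡ 0 at y ∈ {2, 3}; common: ∅.
  x = 1: f ≡ 0 at y ∈ {2}; g ≡ 0 at y ∈ ∅; common: ∅.
  x = 2: f ≡ 0 at y ∈ {4}; g ≡ 0 at y ∈ {2}; common: ∅.
  x = 3: f ≡ 0 at y ∈ {1}; g ≡ 0 at y ∈ ∅; common: ∅.
  x = 4: f ≡ 0 at y ∈ {3}; g ≡ 0 at y ∈ {0, 3}; common: {3}.
Collecting: common zeros = {(4, 3)}, so the count is 1.
Comparison with the Bézout bound: 1 ≤ 2 = deg(f)·deg(g), as expected for curves with no common component (the affine F_5-count falls short of the bound because intersections may lie at infinity, over extension fields, or carry multiplicity).


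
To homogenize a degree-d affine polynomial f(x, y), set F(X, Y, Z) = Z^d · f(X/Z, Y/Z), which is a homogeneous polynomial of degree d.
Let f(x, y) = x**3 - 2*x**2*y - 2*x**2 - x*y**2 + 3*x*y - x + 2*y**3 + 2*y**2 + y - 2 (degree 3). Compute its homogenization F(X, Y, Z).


F(X, Y, Z) = X**3 - 2*X**2*Y - 2*X**2*Z - X*Y**2 + 3*X*Y*Z - X*Z**2 + 2*Y**3 + 2*Y**2*Z + Y*Z**2 - 2*Z**3

deg(f) = 3.
Substitute x = X/Z, y = Y/Z into f, then multiply by Z^3.
  monomial 1·x^3·y^0 ↦ 1·X^3·Y^0·Z^0.
  monomial -2·x^2·y^1 ↦ -2·X^2·Y^1·Z^0.
  monomial -2·x^2·y^0 ↦ -2·X^2·Y^0·Z^1.
  monomial -1·x^1·y^2 ↦ -1·X^1·Y^2·Z^0.
  monomial 3·x^1·y^1 ↦ 3·X^1·Y^1·Z^1.
  monomial -1·x^1·y^0 ↦ -1·X^1·Y^0·Z^2.
  monomial 2·x^0·y^3 ↦ 2·X^0·Y^3·Z^0.
  monomial 2·x^0·y^2 ↦ 2·X^0·Y^2·Z^1.
  monomial 1·x^0·y^1 ↦ 1·X^0·Y^1·Z^2.
  monomial -2·x^0·y^0 ↦ -2·X^0·Y^0·Z^3.
Collecting: F(X, Y, Z) = X**3 - 2*X**2*Y - 2*X**2*Z - X*Y**2 + 3*X*Y*Z - X*Z**2 + 2*Y**3 + 2*Y**2*Z + Y*Z**2 - 2*Z**3.


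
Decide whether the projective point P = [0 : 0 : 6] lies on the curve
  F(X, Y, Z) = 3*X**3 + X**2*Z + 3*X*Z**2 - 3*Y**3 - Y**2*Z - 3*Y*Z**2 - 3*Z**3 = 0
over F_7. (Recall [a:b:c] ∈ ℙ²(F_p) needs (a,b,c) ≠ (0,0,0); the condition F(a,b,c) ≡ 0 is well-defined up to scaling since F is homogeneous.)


F(0,0,6) ≡ 3 (mod 7); P is NOT on the curve.

Evaluate F(0, 0, 6) term-by-term (mod 7).
  3*X**3 ↦ 3·0·1·1 = 0
  X**2*Z ↦ 1·0·1·6 = 0
  3*X*Z**2 ↦ 3·0·1·36 = 0
  -3*Y**3 ↦ -3·1·0·1 = 0
  -Y**2*Z ↦ -1·1·0·6 = 0
  -3*Y*Z**2 ↦ -3·1·0·36 = 0
  -3*Z**3 ↦ -3·1·1·216 = -648
Sum: F(0, 0, 6) = (0) + (0) + (0) + (0) + (0) + (0) + (-648) = -648.
Reducing mod 7: -648 ≡ 3 (mod 7).
Since F(a, b, c) ≡ 3 ≠ 0 (mod 7), P does NOT lie on the curve.


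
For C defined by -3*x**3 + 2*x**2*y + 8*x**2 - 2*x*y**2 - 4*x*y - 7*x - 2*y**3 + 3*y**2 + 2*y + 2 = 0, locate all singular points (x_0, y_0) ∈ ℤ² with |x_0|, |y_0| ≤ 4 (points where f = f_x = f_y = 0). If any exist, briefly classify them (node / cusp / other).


Singular points: {(1, 0)}; classification: node.

Compute partial derivatives:
  f_x = -9*x**2 + 4*x*y + 16*x - 2*y**2 - 4*y - 7.
  f_y = 2*x**2 - 4*x*y - 4*x - 6*y**2 + 6*y + 2.
Scan x_0 ∈ {−4, ..., 4}. For each x_0, f_y(x_0, y) is a polynomial in y; find its integer roots y ∈ {−4, ..., 4}, then test f_x and f at those candidates.
  x = -4: f_y(-4, y) = -6*y**2 + 22*y + 50; no integer root y with |y| ≤ 4.
  x = -3: f_y(-3, y) = -6*y**2 + 18*y + 32; no integer root y with |y| ≤ 4.
  x = -2: f_y(-2, y) = -6*y**2 + 14*y + 18; no integer root y with |y| ≤ 4.
  x = -1: f_y(-1, y) = -6*y**2 + 10*y + 8; no integer root y with |y| ≤ 4.
  x = 0: f_y(0, y) = -6*y**2 + 6*y + 2; no integer root y with |y| ≤ 4.
  x = 1: f_y(1, y) = -6*y**2 + 2*y; vanishes at y ∈ {0}. (1, 0): f_x = 0, f = 0 — SINGULAR.
  x = 2: f_y(2, y) = -6*y**2 - 2*y + 2; no integer root y with |y| ≤ 4.
  x = 3: f_y(3, y) = -6*y**2 - 6*y + 8; no integer root y with |y| ≤ 4.
  x = 4: f_y(4, y) = -6*y**2 - 10*y + 18; no integer root y with |y| ≤ 4.
Only singular point on the grid: (1, 0).
Classify: substitute x = 1 + u, y = 0 + v and expand: f = -3*u**3 + 2*u**2*v - u**2 - 2*u*v**2 - 2*v**3 + v**2.
No constant or linear terms (consistent with a singular point). Quadratic part: -u**2 + v**2. Cubic part: -3*u**3 + 2*u**2*v - 2*u*v**2 - 2*v**3.
The quadratic part v**2 - u**2 = (v − u)(v + u) splits into two distinct linear factors, so there are two distinct tangent lines y − 0 = ±(x − 1) — this is a node (ordinary double point).
Classification: node.


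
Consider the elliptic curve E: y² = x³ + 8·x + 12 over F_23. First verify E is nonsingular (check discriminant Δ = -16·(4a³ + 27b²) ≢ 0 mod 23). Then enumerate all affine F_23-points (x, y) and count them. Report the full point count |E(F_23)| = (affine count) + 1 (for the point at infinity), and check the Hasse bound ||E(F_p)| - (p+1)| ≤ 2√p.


Affine points = {(0, 9), (0, 14), (2, 6), (2, 17), (4, 4), (4, 19), (5, 4), (5, 19), (6, 0), (8, 6), (8, 17), (9, 10), (9, 13), (13, 6), (13, 17), (14, 4), (14, 19), (16, 2), (16, 21), (17, 1), (17, 22), (18, 10), (18, 13), (19, 10), (19, 13), (22, 7), (22, 16)}; affine count = 27; |E(F_23)| = 28.

Discriminant check: Δ ∝ 4a³ + 27b² = 4·8³ + 27·12² = 4·512 + 27·144 ≡ 2 (mod 23). Nonzero ⇒ E is nonsingular.
For each x ∈ F_23, compute rhs = x³ + 8·x + 12 mod 23, then count y ∈ F_23 with y² ≡ rhs.
  x = 0: rhs = 12, matching y values: 9, 14 (2 points).
  x = 1: rhs = 21, matching y values: none (0 points).
  x = 2: rhs = 13, matching y values: 6, 17 (2 points).
  x = 3: rhs = 17, matching y values: none (0 points).
  x = 4: rhs = 16, matching y values: 4, 19 (2 points).
  x = 5: rhs = 16, matching y values: 4, 19 (2 points).
  x = 6: rhs = 0, matching y values: 0 (1 points).
  x = 7: rhs = 20, matching y values: none (0 points).
  x = 8: rhs = 13, matching y values: 6, 17 (2 points).
  x = 9: rhs = 8, matching y values: 10, 13 (2 points).
  x = 10: rhs = 11, matching y values: none (0 points).
  x = 11: rhs = 5, matching y values: none (0 points).
  x = 12: rhs = 19, matching y values: none (0 points).
  x = 13: rhs = 13, matching y values: 6, 17 (2 points).
  x = 14: rhs = 16, matching y values: 4, 19 (2 points).
  x = 15: rhs = 11, matching y values: none (0 points).
  x = 16: rhs = 4, matching y values: 2, 21 (2 points).
  x = 17: rhs = 1, matching y values: 1, 22 (2 points).
  x = 18: rhs = 8, matching y values: 10, 13 (2 points).
  x = 19: rhs = 8, matching y values: 10, 13 (2 points).
  x = 20: rhs = 7, matching y values: none (0 points).
  x = 21: rhs = 11, matching y values: none (0 points).
  x = 22: rhs = 3, matching y values: 7, 16 (2 points).
Total affine count: 27.
Full point count |E(F_23)| = 27 + 1 = 28.
Hasse bound: |28 − (23+1)| = |4| = 4 ≤ 2√23 ≈ 9.5917 ✓.


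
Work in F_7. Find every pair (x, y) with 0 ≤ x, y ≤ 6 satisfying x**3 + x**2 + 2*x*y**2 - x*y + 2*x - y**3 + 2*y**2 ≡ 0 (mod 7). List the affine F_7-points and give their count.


Affine F_7-points: {(0, 0), (0, 2), (1, 4), (2, 2), (3, 0), (4, 2), (4, 4)}; count = 7.

For each of the 49 pairs (x, y) ∈ F_7², evaluate f(x, y) mod 7. Record the zeros.
  x = 0: [0↦0, 1↦1, 2↦0, 3↦5, 4↦3, 5↦2, 6↦3]  zeros at y ∈ {0, 2}
  x = 1: [0↦4, 1↦6, 2↦3, 3↦3, 4↦0, 5↦2, 6↦3]  zeros at y ∈ {4}
  x = 2: [0↦2, 1↦5, 2↦0, 3↦2, 4↦5, 5↦3, 6↦4]  zeros at y ∈ {2}
  x = 3: [0↦0, 1↦4, 2↦4, 3↦1, 4↦3, 5↦4, 6↦5]  zeros at y ∈ {0}
  x = 4: [0↦4, 1↦2, 2↦0, 3↦6, 4↦0, 5↦4, 6↦5]  zeros at y ∈ {2, 4}
  x = 5: [0↦6, 1↦5, 2↦1, 3↦2, 4↦2, 5↦2, 6↦3]  zeros at y ∈ ∅
  x = 6: [0↦5, 1↦5, 2↦6, 3↦2, 4↦1, 5↦4, 6↦5]  zeros at y ∈ ∅
Collecting zeros: affine points = {(0, 0), (0, 2), (1, 4), (2, 2), (3, 0), (4, 2), (4, 4)}.
Total count |C(F_7)_aff| = 7.


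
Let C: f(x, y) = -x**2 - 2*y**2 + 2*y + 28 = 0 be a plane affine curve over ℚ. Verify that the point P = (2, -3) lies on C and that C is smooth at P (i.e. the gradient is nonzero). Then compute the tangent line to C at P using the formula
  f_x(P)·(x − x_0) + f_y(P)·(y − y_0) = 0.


Tangent line at P: -4*x + 14*y + 50 = 0.

Step 1: f(2, -3) = 0, so P lies on C.
Step 2: partial derivatives
  f_x(x, y) = -2*x, f_y(x, y) = 2 - 4*y.
  f_x(P) = -4, f_y(P) = 14 (gradient nonzero, so P is smooth).
Step 3: tangent line at P: -4·(x − 2) + 14·(y − -3) = 0.
Expanding: -4*x + 14*y + 50 = 0.


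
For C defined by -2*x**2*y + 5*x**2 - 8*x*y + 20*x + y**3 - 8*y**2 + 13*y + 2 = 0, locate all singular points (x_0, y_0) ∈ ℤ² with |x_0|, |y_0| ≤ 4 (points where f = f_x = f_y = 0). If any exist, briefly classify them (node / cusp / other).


Singular points: {(-2, 3)}; classification: node.

Compute partial derivatives:
  f_x = -4*x*y + 10*x - 8*y + 20.
  f_y = -2*x**2 - 8*x + 3*y**2 - 16*y + 13.
Scan x_0 ∈ {−4, ..., 4}. For each x_0, f_y(x_0, y) is a polynomial in y; find its integer roots y ∈ {−4, ..., 4}, then test f_x and f at those candidates.
  x = -4: f_y(-4, y) = 3*y**2 - 16*y + 13; vanishes at y ∈ {1}. (-4, 1): f_x = -12 ≠ 0.
  x = -3: f_y(-3, y) = 3*y**2 - 16*y + 19; no integer root y with |y| ≤ 4.
  x = -2: f_y(-2, y) = 3*y**2 - 16*y + 21; vanishes at y ∈ {3}. (-2, 3): f_x = 0, f = 0 — SINGULAR.
  x = -1: f_y(-1, y) = 3*y**2 - 16*y + 19; no integer root y with |y| ≤ 4.
  x = 0: f_y(0, y) = 3*y**2 - 16*y + 13; vanishes at y ∈ {1}. (0, 1): f_x = 12 ≠ 0.
  x = 1: f_y(1, y) = 3*y**2 - 16*y + 3; no integer root y with |y| ≤ 4.
  x = 2: f_y(2, y) = 3*y**2 - 16*y - 11; no integer root y with |y| ≤ 4.
  x = 3: f_y(3, y) = 3*y**2 - 16*y - 29; no integer root y with |y| ≤ 4.
  x = 4: f_y(4, y) = 3*y**2 - 16*y - 51; no integer root y with |y| ≤ 4.
Only singular point on the grid: (-2, 3).
Classify: substitute x = -2 + u, y = 3 + v and expand: f = -2*u**2*v - u**2 + v**3 + v**2.
No constant or linear terms (consistent with a singular point). Quadratic part: -u**2 + v**2. Cubic part: -2*u**2*v + v**3.
The quadratic part v**2 - u**2 = (v − u)(v + u) splits into two distinct linear factors, so there are two distinct tangent lines y − 3 = ±(x − -2) — this is a node (ordinary double point).
Classification: node.


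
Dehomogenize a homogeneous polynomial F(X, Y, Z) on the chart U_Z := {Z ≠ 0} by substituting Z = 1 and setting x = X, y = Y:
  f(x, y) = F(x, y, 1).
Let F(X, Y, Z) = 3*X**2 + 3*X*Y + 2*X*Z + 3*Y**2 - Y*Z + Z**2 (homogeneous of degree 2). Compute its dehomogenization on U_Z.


f(x, y) = 3*x**2 + 3*x*y + 2*x + 3*y**2 - y + 1

On U_Z we set Z = 1. Each monomial c·X^i·Y^j·Z^k in F becomes c·x^i·y^j·1^k = c·x^i·y^j.
Substituting Z = 1: F(X, Y, 1) = 3*x**2 + 3*x*y + 2*x + 3*y**2 - y + 1.
Note: deg(f) ≤ deg(F) = 2; strict inequality happens when F is divisible by Z (lost terms).


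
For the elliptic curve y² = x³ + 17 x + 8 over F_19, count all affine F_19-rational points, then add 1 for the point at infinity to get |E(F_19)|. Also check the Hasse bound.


Affine points = {(1, 8), (1, 11), (4, 8), (4, 11), (5, 3), (5, 16), (9, 4), (9, 15), (10, 0), (11, 5), (11, 14), (14, 8), (14, 11), (15, 3), (15, 16), (16, 5), (16, 14), (17, 2), (17, 17), (18, 3), (18, 16)}; affine count = 21; |E(F_19)| = 22.

Discriminant check: Δ ∝ 4a³ + 27b² = 4·17³ + 27·8² = 4·4913 + 27·64 ≡ 5 (mod 19). Nonzero ⇒ E is nonsingular.
For each x ∈ F_19, compute rhs = x³ + 17·x + 8 mod 19, then count y ∈ F_19 with y² ≡ rhs.
  x = 0: rhs = 8, matching y values: none (0 points).
  x = 1: rhs = 7, matching y values: 8, 11 (2 points).
  x = 2: rhs = 12, matching y values: none (0 points).
  x = 3: rhs = 10, matching y values: none (0 points).
  x = 4: rhs = 7, matching y values: 8, 11 (2 points).
  x = 5: rhs = 9, matching y values: 3, 16 (2 points).
  x = 6: rhs = 3, matching y values: none (0 points).
  x = 7: rhs = 14, matching y values: none (0 points).
  x = 8: rhs = 10, matching y values: none (0 points).
  x = 9: rhs = 16, matching y values: 4, 15 (2 points).
  x = 10: rhs = 0, matching y values: 0 (1 points).
  x = 11: rhs = 6, matching y values: 5, 14 (2 points).
  x = 12: rhs = 2, matching y values: none (0 points).
  x = 13: rhs = 13, matching y values: none (0 points).
  x = 14: rhs = 7, matching y values: 8, 11 (2 points).
  x = 15: rhs = 9, matching y values: 3, 16 (2 points).
  x = 16: rhs = 6, matching y values: 5, 14 (2 points).
  x = 17: rhs = 4, matching y values: 2, 17 (2 points).
  x = 18: rhs = 9, matching y values: 3, 16 (2 points).
Total affine count: 21.
Full point count |E(F_19)| = 21 + 1 = 22.
Hasse bound: |22 − (19+1)| = |2| = 2 ≤ 2√19 ≈ 8.7178 ✓.


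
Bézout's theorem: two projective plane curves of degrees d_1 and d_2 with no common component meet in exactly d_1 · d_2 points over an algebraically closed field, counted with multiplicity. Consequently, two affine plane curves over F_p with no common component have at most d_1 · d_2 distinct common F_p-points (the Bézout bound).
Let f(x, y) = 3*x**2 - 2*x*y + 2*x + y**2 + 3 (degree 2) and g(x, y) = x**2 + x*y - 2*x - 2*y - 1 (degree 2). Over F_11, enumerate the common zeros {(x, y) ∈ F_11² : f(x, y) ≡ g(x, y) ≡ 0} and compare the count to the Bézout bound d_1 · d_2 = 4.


Common zeros: {(5, 10)}; count = 1; Bézout bound = 4.

deg(f) = 2, deg(g) = 2, so Bézout bound = 4.
Scan x ∈ F_11. For each x, list the y ∈ F_11 with f(x, y) ≡ 0 and those with g(x, y) ≡ 0 (mod 11); the common zeros in that column are the intersection.
  x = 0: f ≡ 0 at y ∈ ∅; g ≡ 0 at y ∈ {5}; common: ∅.
  x = 1: f ≡ 0 at y ∈ {3, 10}; g ≡ 0 at y ∈ {9}; common: ∅.
  x = 2: f ≡ 0 at y ∈ ∅; g ≡ 0 at y ∈ ∅; common: ∅.
  x = 3: f ≡ 0 at y ∈ ∅; g ≡ 0 at y ∈ {9}; common: ∅.
  x = 4: f ≡ 0 at y ∈ {3, 5}; g ≡ 0 at y ∈ {2}; common: ∅.
  x = 5: f ≡ 0 at y ∈ {0, 10}; g ≡ 0 at y ∈ {10}; common: {10}.
  x = 6: f ≡ 0 at y ∈ {5, 7}; g ≡ 0 at y ∈ {8}; common: ∅.
  x = 7: f ≡ 0 at y ∈ ∅; g ≡ 0 at y ∈ {2}; common: ∅.
  x = 8: f ≡ 0 at y ∈ ∅; g ≡ 0 at y ∈ {5}; common: ∅.
  x = 9: f ≡ 0 at y ∈ {0, 7}; g ≡ 0 at y ∈ {10}; common: ∅.
  x = 10: f ≡ 0 at y ∈ ∅; g ≡ 0 at y ∈ {8}; common: ∅.
Collecting: common zeros = {(5, 10)}, so the count is 1.
Comparison with the Bézout bound: 1 ≤ 4 = deg(f)·deg(g), as expected for curves with no common component (the affine F_11-count falls short of the bound because intersections may lie at infinity, over extension fields, or carry multiplicity).


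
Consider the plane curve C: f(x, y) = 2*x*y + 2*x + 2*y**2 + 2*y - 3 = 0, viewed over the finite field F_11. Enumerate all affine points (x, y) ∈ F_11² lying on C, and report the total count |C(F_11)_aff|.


Affine F_11-points: {(4, 2), (4, 4), (5, 8), (6, 6), (6, 9), (7, 0), (7, 3), (8, 1), (9, 5), (9, 7)}; count = 10.

For each of the 121 pairs (x, y) ∈ F_11², evaluate f(x, y) mod 11. Record the zeros.
  x = 0: [0↦8, 1↦1, 2↦9, 3↦10, 4↦4, 5↦2, 6↦4, 7↦10, 8↦9, 9↦1, 10↦8]  zeros at y ∈ ∅
  x = 1: [0↦10, 1↦5, 2↦4, 3↦7, 4↦3, 5↦3, 6↦7, 7↦4, 8↦5, 9↦10, 10↦8]  zeros at y ∈ ∅
  x = 2: [0↦1, 1↦9, 2↦10, 3↦4, 4↦2, 5↦4, 6↦10, 7↦9, 8↦1, 9↦8, 10↦8]  zeros at y ∈ ∅
  x = 3: [0↦3, 1↦2, 2↦5, 3↦1, 4↦1, 5↦5, 6↦2, 7↦3, 8↦8, 9↦6, 10↦8]  zeros at y ∈ ∅
  x = 4: [0↦5, 1↦6, 2↦0, 3↦9, 4↦0, 5↦6, 6↦5, 7↦8, 8↦4, 9↦4, 10↦8]  zeros at y ∈ {2, 4}
  x = 5: [0↦7, 1↦10, 2↦6, 3↦6, 4↦10, 5↦7, 6↦8, 7↦2, 8↦0, 9↦2, 10↦8]  zeros at y ∈ {8}
  x = 6: [0↦9, 1↦3, 2↦1, 3↦3, 4↦9, 5↦8, 6↦0, 7↦7, 8↦7, 9↦0, 10↦8]  zeros at y ∈ {6, 9}
  x = 7: [0↦0, 1↦7, 2↦7, 3↦0, 4↦8, 5↦9, 6↦3, 7↦1, 8↦3, 9↦9, 10↦8]  zeros at y ∈ {0, 3}
  x = 8: [0↦2, 1↦0, 2↦2, 3↦8, 4↦7, 5↦10, 6↦6, 7↦6, 8↦10, 9↦7, 10↦8]  zeros at y ∈ {1}
  x = 9: [0↦4, 1↦4, 2↦8, 3↦5, 4↦6, 5↦0, 6↦9, 7↦0, 8↦6, 9↦5, 10↦8]  zeros at y ∈ {5, 7}
  x = 10: [0↦6, 1↦8, 2↦3, 3↦2, 4↦5, 5↦1, 6↦1, 7↦5, 8↦2, 9↦3, 10↦8]  zeros at y ∈ ∅
Collecting zeros: affine points = {(4, 2), (4, 4), (5, 8), (6, 6), (6, 9), (7, 0), (7, 3), (8, 1), (9, 5), (9, 7)}.
Total count |C(F_11)_aff| = 10.


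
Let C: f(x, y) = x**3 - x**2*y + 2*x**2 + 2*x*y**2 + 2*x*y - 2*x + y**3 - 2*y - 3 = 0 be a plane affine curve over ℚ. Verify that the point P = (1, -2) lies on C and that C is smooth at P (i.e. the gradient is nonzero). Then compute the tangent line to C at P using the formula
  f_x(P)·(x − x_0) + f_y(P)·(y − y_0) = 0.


Tangent line at P: 13*x + 3*y - 7 = 0.

Step 1: f(1, -2) = 0, so P lies on C.
Step 2: partial derivatives
  f_x(x, y) = 3*x**2 - 2*x*y + 4*x + 2*y**2 + 2*y - 2, f_y(x, y) = -x**2 + 4*x*y + 2*x + 3*y**2 - 2.
  f_x(P) = 13, f_y(P) = 3 (gradient nonzero, so P is smooth).
Step 3: tangent line at P: 13·(x − 1) + 3·(y − -2) = 0.
Expanding: 13*x + 3*y - 7 = 0.


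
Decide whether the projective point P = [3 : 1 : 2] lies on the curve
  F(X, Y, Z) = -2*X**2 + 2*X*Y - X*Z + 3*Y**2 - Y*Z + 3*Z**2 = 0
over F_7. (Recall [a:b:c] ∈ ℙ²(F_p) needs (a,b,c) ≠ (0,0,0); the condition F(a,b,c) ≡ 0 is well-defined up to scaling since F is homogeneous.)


F(3,1,2) ≡ 2 (mod 7); P is NOT on the curve.

Evaluate F(3, 1, 2) term-by-term (mod 7).
  -2*X**2 ↦ -2·9·1·1 = -18
  2*X*Y ↦ 2·3·1·1 = 6
  -X*Z ↦ -1·3·1·2 = -6
  3*Y**2 ↦ 3·1·1·1 = 3
  -Y*Z ↦ -1·1·1·2 = -2
  3*Z**2 ↦ 3·1·1·4 = 12
Sum: F(3, 1, 2) = (-18) + (6) + (-6) + (3) + (-2) + (12) = -5.
Reducing mod 7: -5 ≡ 2 (mod 7).
Since F(a, b, c) ≡ 2 ≠ 0 (mod 7), P does NOT lie on the curve.


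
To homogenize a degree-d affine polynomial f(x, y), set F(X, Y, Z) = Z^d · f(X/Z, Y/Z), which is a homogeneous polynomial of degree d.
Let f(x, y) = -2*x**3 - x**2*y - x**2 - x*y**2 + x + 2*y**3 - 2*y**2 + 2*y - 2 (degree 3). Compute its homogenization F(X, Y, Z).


F(X, Y, Z) = -2*X**3 - X**2*Y - X**2*Z - X*Y**2 + X*Z**2 + 2*Y**3 - 2*Y**2*Z + 2*Y*Z**2 - 2*Z**3

deg(f) = 3.
Substitute x = X/Z, y = Y/Z into f, then multiply by Z^3.
  monomial -2·x^3·y^0 ↦ -2·X^3·Y^0·Z^0.
  monomial -1·x^2·y^1 ↦ -1·X^2·Y^1·Z^0.
  monomial -1·x^2·y^0 ↦ -1·X^2·Y^0·Z^1.
  monomial -1·x^1·y^2 ↦ -1·X^1·Y^2·Z^0.
  monomial 1·x^1·y^0 ↦ 1·X^1·Y^0·Z^2.
  monomial 2·x^0·y^3 ↦ 2·X^0·Y^3·Z^0.
  monomial -2·x^0·y^2 ↦ -2·X^0·Y^2·Z^1.
  monomial 2·x^0·y^1 ↦ 2·X^0·Y^1·Z^2.
  monomial -2·x^0·y^0 ↦ -2·X^0·Y^0·Z^3.
Collecting: F(X, Y, Z) = -2*X**3 - X**2*Y - X**2*Z - X*Y**2 + X*Z**2 + 2*Y**3 - 2*Y**2*Z + 2*Y*Z**2 - 2*Z**3.


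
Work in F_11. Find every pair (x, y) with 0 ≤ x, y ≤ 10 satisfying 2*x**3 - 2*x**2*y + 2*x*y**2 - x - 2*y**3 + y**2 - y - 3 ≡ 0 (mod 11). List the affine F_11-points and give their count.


Affine F_11-points: {(1, 8), (2, 0), (3, 2), (3, 3), (3, 4), (4, 0), (4, 10), (5, 0), (7, 10), (9, 7), (10, 10)}; count = 11.

For each of the 121 pairs (x, y) ∈ F_11², evaluate f(x, y) mod 11. Record the zeros.
  x = 0: [0↦8, 1↦6, 2↦5, 3↦4, 4↦2, 5↦9, 6↦2, 7↦2, 8↦8, 9↦8, 10↦1]  zeros at y ∈ ∅
  x = 1: [0↦9, 1↦7, 2↦10, 3↦6, 4↦5, 5↦6, 6↦8, 7↦10, 8↦0, 9↦10, 10↦6]  zeros at y ∈ {8}
  x = 2: [0↦0, 1↦5, 2↦8, 3↦8, 4↦4, 5↦6, 6↦2, 7↦2, 8↦5, 9↦10, 10↦5]  zeros at y ∈ {0}
  x = 3: [0↦4, 1↦1, 2↦0, 3↦0, 4↦0, 5↦10, 6↦7, 7↦1, 8↦2, 9↦9, 10↦10]  zeros at y ∈ {2, 3, 4}
  x = 4: [0↦0, 1↦7, 2↦9, 3↦5, 4↦5, 5↦8, 6↦2, 7↦8, 8↦3, 9↦8, 10↦0]  zeros at y ∈ {0, 10}
  x = 5: [0↦0, 1↦2, 2↦3, 3↦2, 4↦9, 5↦1, 6↦10, 7↦2, 8↦9, 9↦8, 10↦9]  zeros at y ∈ {0}
  x = 6: [0↦5, 1↦9, 2↦5, 3↦3, 4↦2, 5↦1, 6↦10, 7↦6, 8↦10, 9↦10, 10↦5]  zeros at y ∈ ∅
  x = 7: [0↦5, 1↦7, 2↦5, 3↦9, 4↦7, 5↦9, 6↦3, 7↦10, 8↦7, 9↦4, 10↦0]  zeros at y ∈ {10}
  x = 8: [0↦1, 1↦8, 2↦4, 3↦10, 4↦3, 5↦4, 6↦1, 7↦4, 8↦1, 9↦2, 10↦6]  zeros at y ∈ ∅
  x = 9: [0↦5, 1↦2, 2↦3, 3↦7, 4↦2, 5↦9, 6↦5, 7↦0, 8↦4, 9↦5, 10↦2]  zeros at y ∈ {7}
  x = 10: [0↦7, 1↦1, 2↦3, 3↦1, 4↦5, 5↦3, 6↦5, 7↦10, 8↦6, 9↦3, 10↦0]  zeros at y ∈ {10}
Collecting zeros: affine points = {(1, 8), (2, 0), (3, 2), (3, 3), (3, 4), (4, 0), (4, 10), (5, 0), (7, 10), (9, 7), (10, 10)}.
Total count |C(F_11)_aff| = 11.


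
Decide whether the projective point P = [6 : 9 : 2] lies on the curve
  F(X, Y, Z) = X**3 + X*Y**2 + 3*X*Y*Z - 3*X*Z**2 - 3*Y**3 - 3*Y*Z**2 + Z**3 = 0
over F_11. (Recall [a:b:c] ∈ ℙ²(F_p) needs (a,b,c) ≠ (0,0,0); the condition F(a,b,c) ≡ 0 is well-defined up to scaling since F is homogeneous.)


F(6,9,2) ≡ 9 (mod 11); P is NOT on the curve.

Evaluate F(6, 9, 2) term-by-term (mod 11).
  X**3 ↦ 1·216·1·1 = 216
  X*Y**2 ↦ 1·6·81·1 = 486
  3*X*Y*Z ↦ 3·6·9·2 = 324
  -3*X*Z**2 ↦ -3·6·1·4 = -72
  -3*Y**3 ↦ -3·1·729·1 = -2187
  -3*Y*Z**2 ↦ -3·1·9·4 = -108
  Z**3 ↦ 1·1·1·8 = 8
Sum: F(6, 9, 2) = (216) + (486) + (324) + (-72) + (-2187) + (-108) + (8) = -1333.
Reducing mod 11: -1333 ≡ 9 (mod 11).
Since F(a, b, c) ≡ 9 ≠ 0 (mod 11), P does NOT lie on the curve.


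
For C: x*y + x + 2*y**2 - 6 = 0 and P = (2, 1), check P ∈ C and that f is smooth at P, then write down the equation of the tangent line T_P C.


Tangent line at P: 2*x + 6*y - 10 = 0.

Step 1: f(2, 1) = 0, so P lies on C.
Step 2: partial derivatives
  f_x(x, y) = y + 1, f_y(x, y) = x + 4*y.
  f_x(P) = 2, f_y(P) = 6 (gradient nonzero, so P is smooth).
Step 3: tangent line at P: 2·(x − 2) + 6·(y − 1) = 0.
Expanding: 2*x + 6*y - 10 = 0.


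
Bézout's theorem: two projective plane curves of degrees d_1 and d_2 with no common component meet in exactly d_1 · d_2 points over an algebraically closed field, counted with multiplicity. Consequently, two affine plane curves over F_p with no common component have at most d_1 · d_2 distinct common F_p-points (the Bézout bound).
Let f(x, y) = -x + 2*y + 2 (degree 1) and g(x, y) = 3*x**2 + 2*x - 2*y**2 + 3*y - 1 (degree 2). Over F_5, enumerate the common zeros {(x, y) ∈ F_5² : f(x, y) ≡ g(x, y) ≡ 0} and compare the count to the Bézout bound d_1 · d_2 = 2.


Common zeros: {(2, 0)}; count = 1; Bézout bound = 2.

deg(f) = 1, deg(g) = 2, so Bézout bound = 2.
Scan x ∈ F_5. For each x, list the y ∈ F_5 with f(x, y) ≡ 0 and those with g(x, y) ≡ 0 (mod 5); the common zeros in that column are the intersection.
  x = 0: f ≡ 0 at y ∈ {4}; g ≡ 0 at y ∈ {1, 3}; common: ∅.
  x = 1: f ≡ 0 at y ∈ {2}; g ≡ 0 at y ∈ {1, 3}; common: ∅.
  x = 2: f ≡ 0 at y ∈ {0}; g ≡ 0 at y ∈ {0, 4}; common: {0}.
  x = 3: f ≡ 0 at y ∈ {3}; g ≡ 0 at y ∈ {2}; common: ∅.
  x = 4: f ≡ 0 at y ∈ {1}; g ≡ 0 at y ∈ {0, 4}; common: ∅.
Collecting: common zeros = {(2, 0)}, so the count is 1.
Comparison with the Bézout bound: 1 ≤ 2 = deg(f)·deg(g), as expected for curves with no common component (the affine F_5-count falls short of the bound because intersections may lie at infinity, over extension fields, or carry multiplicity).


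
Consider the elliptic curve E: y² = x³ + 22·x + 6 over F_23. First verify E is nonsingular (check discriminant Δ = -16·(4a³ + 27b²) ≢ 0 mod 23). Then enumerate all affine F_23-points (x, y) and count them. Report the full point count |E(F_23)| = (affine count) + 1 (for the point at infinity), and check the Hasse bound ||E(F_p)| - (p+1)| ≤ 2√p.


Affine points = {(0, 11), (0, 12), (1, 11), (1, 12), (2, 9), (2, 14), (6, 3), (6, 20), (8, 2), (8, 21), (9, 6), (9, 17), (15, 10), (15, 13), (17, 7), (17, 16), (18, 1), (18, 22), (21, 0), (22, 11), (22, 12)}; affine count = 21; |E(F_23)| = 22.

Discriminant check: Δ ∝ 4a³ + 27b² = 4·22³ + 27·6² = 4·10648 + 27·36 ≡ 2 (mod 23). Nonzero ⇒ E is nonsingular.
For each x ∈ F_23, compute rhs = x³ + 22·x + 6 mod 23, then count y ∈ F_23 with y² ≡ rhs.
  x = 0: rhs = 6, matching y values: 11, 12 (2 points).
  x = 1: rhs = 6, matching y values: 11, 12 (2 points).
  x = 2: rhs = 12, matching y values: 9, 14 (2 points).
  x = 3: rhs = 7, matching y values: none (0 points).
  x = 4: rhs = 20, matching y values: none (0 points).
  x = 5: rhs = 11, matching y values: none (0 points).
  x = 6: rhs = 9, matching y values: 3, 20 (2 points).
  x = 7: rhs = 20, matching y values: none (0 points).
  x = 8: rhs = 4, matching y values: 2, 21 (2 points).
  x = 9: rhs = 13, matching y values: 6, 17 (2 points).
  x = 10: rhs = 7, matching y values: none (0 points).
  x = 11: rhs = 15, matching y values: none (0 points).
  x = 12: rhs = 20, matching y values: none (0 points).
  x = 13: rhs = 5, matching y values: none (0 points).
  x = 14: rhs = 22, matching y values: none (0 points).
  x = 15: rhs = 8, matching y values: 10, 13 (2 points).
  x = 16: rhs = 15, matching y values: none (0 points).
  x = 17: rhs = 3, matching y values: 7, 16 (2 points).
  x = 18: rhs = 1, matching y values: 1, 22 (2 points).
  x = 19: rhs = 15, matching y values: none (0 points).
  x = 20: rhs = 5, matching y values: none (0 points).
  x = 21: rhs = 0, matching y values: 0 (1 points).
  x = 22: rhs = 6, matching y values: 11, 12 (2 points).
Total affine count: 21.
Full point count |E(F_23)| = 21 + 1 = 22.
Hasse bound: |22 − (23+1)| = |-2| = 2 ≤ 2√23 ≈ 9.5917 ✓.


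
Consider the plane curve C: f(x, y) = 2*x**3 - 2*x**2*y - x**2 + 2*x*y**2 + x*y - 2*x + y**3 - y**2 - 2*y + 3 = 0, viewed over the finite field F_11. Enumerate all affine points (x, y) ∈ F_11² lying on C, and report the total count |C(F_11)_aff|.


Affine F_11-points: {(2, 0), (3, 9), (4, 7), (4, 9), (4, 10), (8, 9), (9, 4)}; count = 7.

For each of the 121 pairs (x, y) ∈ F_11², evaluate f(x, y) mod 11. Record the zeros.
  x = 0: [0↦3, 1↦1, 2↦3, 3↦4, 4↦10, 5↦5, 6↦6, 7↦8, 8↦6, 9↦6, 10↦3]  zeros at y ∈ ∅
  x = 1: [0↦2, 1↦1, 2↦8, 3↦7, 4↦4, 5↦5, 6↦5, 7↦10, 8↦4, 9↦4, 10↦5]  zeros at y ∈ ∅
  x = 2: [0↦0, 1↦7, 2↦4, 3↦8, 4↦3, 5↦6, 6↦1, 7↦5, 8↦2, 9↦9, 10↦10]  zeros at y ∈ {0}
  x = 3: [0↦9, 1↦9, 2↦3, 3↦8, 4↦8, 5↦9, 6↦6, 7↦5, 8↦1, 9↦0, 10↦8]  zeros at y ∈ {9}
  x = 4: [0↦8, 1↦8, 2↦6, 3↦8, 4↦9, 5↦4, 6↦10, 7↦0, 8↦2, 9↦0, 10↦0]  zeros at y ∈ {7, 9, 10}
  x = 5: [0↦9, 1↦5, 2↦3, 3↦9, 4↦7, 5↦3, 6↦3, 7↦2, 8↦6, 9↦10, 10↦9]  zeros at y ∈ ∅
  x = 6: [0↦2, 1↦1, 2↦6, 3↦1, 4↦3, 5↦7, 6↦8, 7↦1, 8↦3, 9↦9, 10↦3]  zeros at y ∈ ∅
  x = 7: [0↦10, 1↦8, 2↦5, 3↦7, 4↦9, 5↦6, 6↦4, 7↦9, 8↦5, 9↦9, 10↦5]  zeros at y ∈ ∅
  x = 8: [0↦1, 1↦5, 2↦1, 3↦6, 4↦4, 5↦1, 6↦3, 7↦5, 8↦2, 9↦0, 10↦5]  zeros at y ∈ {9}
  x = 9: [0↦9, 1↦4, 2↦6, 3↦10, 4↦0, 5↦4, 6↦6, 7↦1, 8↦6, 9↦5, 10↦4]  zeros at y ∈ {4}
  x = 10: [0↦2, 1↦6, 2↦10, 3↦9, 4↦9, 5↦5, 6↦3, 7↦9, 8↦7, 9↦3, 10↦3]  zeros at y ∈ ∅
Collecting zeros: affine points = {(2, 0), (3, 9), (4, 7), (4, 9), (4, 10), (8, 9), (9, 4)}.
Total count |C(F_11)_aff| = 7.


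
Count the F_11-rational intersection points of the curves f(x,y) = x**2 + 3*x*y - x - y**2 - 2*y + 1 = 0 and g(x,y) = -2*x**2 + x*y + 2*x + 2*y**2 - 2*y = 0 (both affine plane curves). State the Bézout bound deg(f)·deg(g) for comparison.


Common zeros: {(7, 2)}; count = 1; Bézout bound = 4.

deg(f) = 2, deg(g) = 2, so Bézout bound = 4.
Scan x ∈ F_11. For each x, list the y ∈ F_11 with f(x, y) ≡ 0 and those with g(x, y) ≡ 0 (mod 11); the common zeros in that column are the intersection.
  x = 0: f ≡ 0 at y ∈ ∅; g ≡ 0 at y ∈ {0, 1}; common: ∅.
  x = 1: f ≡ 0 at y ∈ {4, 8}; g ≡ 0 at y ∈ {0, 6}; common: ∅.
  x = 2: f ≡ 0 at y ∈ ∅; g ≡ 0 at y ∈ ∅; common: ∅.
  x = 3: f ≡ 0 at y ∈ {9}; g ≡ 0 at y ∈ {6, 10}; common: ∅.
  x = 4: f ≡ 0 at y ∈ {1, 9}; g ≡ 0 at y ∈ {3, 7}; common: ∅.
  x = 5: f ≡ 0 at y ∈ {1}; g ≡ 0 at y ∈ ∅; common: ∅.
  x = 6: f ≡ 0 at y ∈ ∅; g ≡ 0 at y ∈ {2, 7}; common: ∅.
  x = 7: f ≡ 0 at y ∈ {2, 6}; g ≡ 0 at y ∈ {1, 2}; common: {2}.
  x = 8: f ≡ 0 at y ∈ ∅; g ≡ 0 at y ∈ ∅; common: ∅.
  x = 9: f ≡ 0 at y ∈ {6, 8}; g ≡ 0 at y ∈ ∅; common: ∅.
  x = 10: f ≡ 0 at y ∈ {2, 4}; g ≡ 0 at y ∈ ∅; common: ∅.
Collecting: common zeros = {(7, 2)}, so the count is 1.
Comparison with the Bézout bound: 1 ≤ 4 = deg(f)·deg(g), as expected for curves with no common component (the affine F_11-count falls short of the bound because intersections may lie at infinity, over extension fields, or carry multiplicity).


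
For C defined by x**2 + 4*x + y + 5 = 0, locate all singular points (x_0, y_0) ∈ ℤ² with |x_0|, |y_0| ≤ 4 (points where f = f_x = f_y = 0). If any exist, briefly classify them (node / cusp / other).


No singular points in the scanned grid; C is smooth there.

Compute partial derivatives:
  f_x = 2*x + 4.
  f_y = 1.
f_y = 1 is a nonzero constant, so f_y never vanishes: no point (x, y) can satisfy f = f_x = f_y = 0. In particular no (x, y) ∈ {−4, ..., 4}² is singular; the curve is smooth.


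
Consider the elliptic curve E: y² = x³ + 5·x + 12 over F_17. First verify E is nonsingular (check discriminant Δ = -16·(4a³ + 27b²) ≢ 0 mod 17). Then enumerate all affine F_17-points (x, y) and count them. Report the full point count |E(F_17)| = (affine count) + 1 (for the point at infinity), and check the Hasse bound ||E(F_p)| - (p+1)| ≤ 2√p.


Affine points = {(1, 1), (1, 16), (2, 8), (2, 9), (5, 3), (5, 14), (7, 4), (7, 13), (9, 2), (9, 15), (10, 5), (10, 12), (11, 2), (11, 15), (12, 7), (12, 10), (13, 8), (13, 9), (14, 2), (14, 15)}; affine count = 20; |E(F_17)| = 21.

Discriminant check: Δ ∝ 4a³ + 27b² = 4·5³ + 27·12² = 4·125 + 27·144 ≡ 2 (mod 17). Nonzero ⇒ E is nonsingular.
For each x ∈ F_17, compute rhs = x³ + 5·x + 12 mod 17, then count y ∈ F_17 with y² ≡ rhs.
  x = 0: rhs = 12, matching y values: none (0 points).
  x = 1: rhs = 1, matching y values: 1, 16 (2 points).
  x = 2: rhs = 13, matching y values: 8, 9 (2 points).
  x = 3: rhs = 3, matching y values: none (0 points).
  x = 4: rhs = 11, matching y values: none (0 points).
  x = 5: rhs = 9, matching y values: 3, 14 (2 points).
  x = 6: rhs = 3, matching y values: none (0 points).
  x = 7: rhs = 16, matching y values: 4, 13 (2 points).
  x = 8: rhs = 3, matching y values: none (0 points).
  x = 9: rhs = 4, matching y values: 2, 15 (2 points).
  x = 10: rhs = 8, matching y values: 5, 12 (2 points).
  x = 11: rhs = 4, matching y values: 2, 15 (2 points).
  x = 12: rhs = 15, matching y values: 7, 10 (2 points).
  x = 13: rhs = 13, matching y values: 8, 9 (2 points).
  x = 14: rhs = 4, matching y values: 2, 15 (2 points).
  x = 15: rhs = 11, matching y values: none (0 points).
  x = 16: rhs = 6, matching y values: none (0 points).
Total affine count: 20.
Full point count |E(F_17)| = 20 + 1 = 21.
Hasse bound: |21 − (17+1)| = |3| = 3 ≤ 2√17 ≈ 8.2462 ✓.


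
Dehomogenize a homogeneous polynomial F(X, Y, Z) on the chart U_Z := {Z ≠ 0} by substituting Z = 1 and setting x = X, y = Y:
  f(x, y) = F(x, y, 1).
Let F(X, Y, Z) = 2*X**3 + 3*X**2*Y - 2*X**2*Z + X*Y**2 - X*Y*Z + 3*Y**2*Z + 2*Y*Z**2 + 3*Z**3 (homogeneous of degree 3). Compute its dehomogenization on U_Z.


f(x, y) = 2*x**3 + 3*x**2*y - 2*x**2 + x*y**2 - x*y + 3*y**2 + 2*y + 3

On U_Z we set Z = 1. Each monomial c·X^i·Y^j·Z^k in F becomes c·x^i·y^j·1^k = c·x^i·y^j.
Substituting Z = 1: F(X, Y, 1) = 2*x**3 + 3*x**2*y - 2*x**2 + x*y**2 - x*y + 3*y**2 + 2*y + 3.
Note: deg(f) ≤ deg(F) = 3; strict inequality happens when F is divisible by Z (lost terms).


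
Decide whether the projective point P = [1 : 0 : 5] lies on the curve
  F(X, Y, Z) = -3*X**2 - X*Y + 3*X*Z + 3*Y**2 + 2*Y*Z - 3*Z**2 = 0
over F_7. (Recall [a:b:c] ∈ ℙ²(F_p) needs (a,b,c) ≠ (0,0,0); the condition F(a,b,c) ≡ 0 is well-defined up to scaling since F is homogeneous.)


F(1,0,5) ≡ 0 (mod 7); P is on the curve.

Evaluate F(1, 0, 5) term-by-term (mod 7).
  -3*X**2 ↦ -3·1·1·1 = -3
  -X*Y ↦ -1·1·0·1 = 0
  3*X*Z ↦ 3·1·1·5 = 15
  3*Y**2 ↦ 3·1·0·1 = 0
  2*Y*Z ↦ 2·1·0·5 = 0
  -3*Z**2 ↦ -3·1·1·25 = -75
Sum: F(1, 0, 5) = (-3) + (0) + (15) + (0) + (0) + (-75) = -63.
Reducing mod 7: -63 ≡ 0 (mod 7).
Since F(a, b, c) ≡ 0 (mod 7), P lies on the curve.


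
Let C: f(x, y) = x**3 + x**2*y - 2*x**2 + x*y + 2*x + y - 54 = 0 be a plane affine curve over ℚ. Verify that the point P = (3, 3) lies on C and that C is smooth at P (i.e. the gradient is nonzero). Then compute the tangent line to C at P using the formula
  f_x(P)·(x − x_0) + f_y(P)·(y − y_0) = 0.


Tangent line at P: 38*x + 13*y - 153 = 0.

Step 1: f(3, 3) = 0, so P lies on C.
Step 2: partial derivatives
  f_x(x, y) = 3*x**2 + 2*x*y - 4*x + y + 2, f_y(x, y) = x**2 + x + 1.
  f_x(P) = 38, f_y(P) = 13 (gradient nonzero, so P is smooth).
Step 3: tangent line at P: 38·(x − 3) + 13·(y − 3) = 0.
Expanding: 38*x + 13*y - 153 = 0.


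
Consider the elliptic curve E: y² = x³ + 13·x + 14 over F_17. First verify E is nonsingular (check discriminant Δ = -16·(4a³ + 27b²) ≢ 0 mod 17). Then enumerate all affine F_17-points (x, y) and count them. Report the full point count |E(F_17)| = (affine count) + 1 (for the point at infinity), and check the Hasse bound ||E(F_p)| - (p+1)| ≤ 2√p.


Affine points = {(5, 0), (6, 6), (6, 11), (8, 1), (8, 16), (11, 3), (11, 14), (13, 0), (14, 4), (14, 13), (16, 0)}; affine count = 11; |E(F_17)| = 12.

Discriminant check: Δ ∝ 4a³ + 27b² = 4·13³ + 27·14² = 4·2197 + 27·196 ≡ 4 (mod 17). Nonzero ⇒ E is nonsingular.
For each x ∈ F_17, compute rhs = x³ + 13·x + 14 mod 17, then count y ∈ F_17 with y² ≡ rhs.
  x = 0: rhs = 14, matching y values: none (0 points).
  x = 1: rhs = 11, matching y values: none (0 points).
  x = 2: rhs = 14, matching y values: none (0 points).
  x = 3: rhs = 12, matching y values: none (0 points).
  x = 4: rhs = 11, matching y values: none (0 points).
  x = 5: rhs = 0, matching y values: 0 (1 points).
  x = 6: rhs = 2, matching y values: 6, 11 (2 points).
  x = 7: rhs = 6, matching y values: none (0 points).
  x = 8: rhs = 1, matching y values: 1, 16 (2 points).
  x = 9: rhs = 10, matching y values: none (0 points).
  x = 10: rhs = 5, matching y values: none (0 points).
  x = 11: rhs = 9, matching y values: 3, 14 (2 points).
  x = 12: rhs = 11, matching y values: none (0 points).
  x = 13: rhs = 0, matching y values: 0 (1 points).
  x = 14: rhs = 16, matching y values: 4, 13 (2 points).
  x = 15: rhs = 14, matching y values: none (0 points).
  x = 16: rhs = 0, matching y values: 0 (1 points).
Total affine count: 11.
Full point count |E(F_17)| = 11 + 1 = 12.
Hasse bound: |12 − (17+1)| = |-6| = 6 ≤ 2√17 ≈ 8.2462 ✓.
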